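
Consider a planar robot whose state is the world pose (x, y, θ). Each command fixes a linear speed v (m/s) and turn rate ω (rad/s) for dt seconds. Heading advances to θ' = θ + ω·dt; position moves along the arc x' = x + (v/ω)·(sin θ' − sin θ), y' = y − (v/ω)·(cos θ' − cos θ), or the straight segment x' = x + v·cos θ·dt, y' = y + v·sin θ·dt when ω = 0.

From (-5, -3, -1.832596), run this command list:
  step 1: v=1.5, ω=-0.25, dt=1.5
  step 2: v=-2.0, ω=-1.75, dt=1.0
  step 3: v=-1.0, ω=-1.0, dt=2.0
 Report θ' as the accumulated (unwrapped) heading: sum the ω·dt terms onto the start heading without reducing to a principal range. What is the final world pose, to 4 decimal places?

step 1: θ'=-2.2076 (R=-6.0000) → pose (-5.9715, -5.0148, -2.2076)
step 2: θ'=-3.9576 (R=1.1429) → pose (-4.2202, -4.9114, -3.9576)
step 3: θ'=-5.9576 (R=1.0000) → pose (-4.6288, -6.5440, -5.9576)

(-4.6288, -6.5440, -5.9576)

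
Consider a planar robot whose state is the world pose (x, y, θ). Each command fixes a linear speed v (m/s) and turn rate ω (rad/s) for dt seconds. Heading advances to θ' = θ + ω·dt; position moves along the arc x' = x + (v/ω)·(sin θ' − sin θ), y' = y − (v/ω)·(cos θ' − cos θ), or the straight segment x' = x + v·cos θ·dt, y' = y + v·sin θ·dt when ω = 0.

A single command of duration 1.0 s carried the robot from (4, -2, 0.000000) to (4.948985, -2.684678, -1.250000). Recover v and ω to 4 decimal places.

v = 1.2500, ω = -1.2500

Δθ = -1.250000 − 0.000000 = -1.250000
ω = Δθ/dt = -1.250000/1.0 = -1.2500
R = Δx/(sin θ' − sin θ) = -1.0000
v = R·ω = -1.0000·-1.2500 = 1.2500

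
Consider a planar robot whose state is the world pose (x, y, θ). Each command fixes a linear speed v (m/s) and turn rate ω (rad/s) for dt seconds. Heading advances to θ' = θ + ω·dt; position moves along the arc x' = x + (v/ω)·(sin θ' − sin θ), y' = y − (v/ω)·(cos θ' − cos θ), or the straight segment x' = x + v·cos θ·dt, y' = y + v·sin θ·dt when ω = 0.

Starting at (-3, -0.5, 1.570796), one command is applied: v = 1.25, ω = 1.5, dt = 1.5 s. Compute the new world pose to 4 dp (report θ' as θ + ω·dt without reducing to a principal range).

θ' = 1.5708 + 1.5·1.5 = 3.8208
R = v/ω = 1.25/1.5 = 0.8333
x' = -3 + 0.8333·(sin 3.8208 − sin 1.5708) = -4.3568
y' = -0.5 − 0.8333·(cos 3.8208 − cos 1.5708) = 0.1484

(-4.3568, 0.1484, 3.8208)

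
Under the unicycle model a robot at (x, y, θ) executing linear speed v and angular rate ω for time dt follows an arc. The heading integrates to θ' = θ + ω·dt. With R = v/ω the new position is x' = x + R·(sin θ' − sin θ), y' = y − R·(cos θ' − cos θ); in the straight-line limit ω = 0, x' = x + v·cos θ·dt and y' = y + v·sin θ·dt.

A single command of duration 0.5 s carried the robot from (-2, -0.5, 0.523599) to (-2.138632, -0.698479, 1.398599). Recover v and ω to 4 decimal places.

v = -0.5000, ω = 1.7500

Δθ = 1.398599 − 0.523599 = 0.875000
ω = Δθ/dt = 0.875000/0.5 = 1.7500
R = −Δy/(cos θ' − cos θ) = -0.2857
v = R·ω = -0.2857·1.7500 = -0.5000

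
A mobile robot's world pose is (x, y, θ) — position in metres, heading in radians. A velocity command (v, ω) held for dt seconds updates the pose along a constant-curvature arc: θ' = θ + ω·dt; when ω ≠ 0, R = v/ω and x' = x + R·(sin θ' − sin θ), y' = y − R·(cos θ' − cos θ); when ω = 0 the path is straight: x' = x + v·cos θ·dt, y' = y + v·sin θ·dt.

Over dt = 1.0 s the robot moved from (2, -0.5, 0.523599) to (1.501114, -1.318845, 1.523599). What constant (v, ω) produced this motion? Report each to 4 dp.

Δθ = 1.523599 − 0.523599 = 1.000000
ω = Δθ/dt = 1.000000/1.0 = 1.0000
R = −Δy/(cos θ' − cos θ) = -1.0000
v = R·ω = -1.0000·1.0000 = -1.0000

v = -1.0000, ω = 1.0000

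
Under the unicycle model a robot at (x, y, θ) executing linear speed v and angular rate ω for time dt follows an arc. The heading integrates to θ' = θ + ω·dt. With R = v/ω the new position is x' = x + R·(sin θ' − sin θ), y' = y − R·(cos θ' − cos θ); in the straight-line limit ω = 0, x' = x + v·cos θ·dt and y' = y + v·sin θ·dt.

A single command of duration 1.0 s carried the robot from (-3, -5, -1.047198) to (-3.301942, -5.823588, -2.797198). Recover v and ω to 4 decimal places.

Δθ = -2.797198 − -1.047198 = -1.750000
ω = Δθ/dt = -1.750000/1.0 = -1.7500
R = −Δy/(cos θ' − cos θ) = -0.5714
v = R·ω = -0.5714·-1.7500 = 1.0000

v = 1.0000, ω = -1.7500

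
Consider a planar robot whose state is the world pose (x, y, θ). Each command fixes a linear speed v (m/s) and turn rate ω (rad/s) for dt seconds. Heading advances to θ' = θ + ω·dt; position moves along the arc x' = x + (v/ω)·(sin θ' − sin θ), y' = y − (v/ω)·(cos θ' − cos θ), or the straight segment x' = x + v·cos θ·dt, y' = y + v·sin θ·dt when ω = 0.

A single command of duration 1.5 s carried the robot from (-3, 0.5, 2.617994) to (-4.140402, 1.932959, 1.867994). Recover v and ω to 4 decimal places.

Δθ = 1.867994 − 2.617994 = -0.750000
ω = Δθ/dt = -0.750000/1.5 = -0.5000
R = −Δy/(cos θ' − cos θ) = -2.5000
v = R·ω = -2.5000·-0.5000 = 1.2500

v = 1.2500, ω = -0.5000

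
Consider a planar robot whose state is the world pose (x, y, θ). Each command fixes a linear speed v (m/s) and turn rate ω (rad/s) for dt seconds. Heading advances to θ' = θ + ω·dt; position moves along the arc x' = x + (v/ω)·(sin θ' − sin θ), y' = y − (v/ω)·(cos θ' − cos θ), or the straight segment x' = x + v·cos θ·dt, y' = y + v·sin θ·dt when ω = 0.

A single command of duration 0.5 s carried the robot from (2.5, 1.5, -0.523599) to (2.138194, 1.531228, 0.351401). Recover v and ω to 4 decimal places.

Δθ = 0.351401 − -0.523599 = 0.875000
ω = Δθ/dt = 0.875000/0.5 = 1.7500
R = Δx/(sin θ' − sin θ) = -0.4286
v = R·ω = -0.4286·1.7500 = -0.7500

v = -0.7500, ω = 1.7500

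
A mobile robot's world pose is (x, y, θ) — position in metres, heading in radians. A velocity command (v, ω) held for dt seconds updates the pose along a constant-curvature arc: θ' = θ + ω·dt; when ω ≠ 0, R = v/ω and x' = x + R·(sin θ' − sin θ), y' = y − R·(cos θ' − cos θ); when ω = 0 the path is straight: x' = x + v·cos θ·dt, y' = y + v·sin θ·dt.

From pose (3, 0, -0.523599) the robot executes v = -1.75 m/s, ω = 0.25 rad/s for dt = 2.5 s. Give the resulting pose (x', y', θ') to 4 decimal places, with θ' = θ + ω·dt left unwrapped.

θ' = -0.5236 + 0.25·2.5 = 0.1014
R = v/ω = -1.75/0.25 = -7.0000
x' = 3 + -7.0000·(sin 0.1014 − sin -0.5236) = -1.2086
y' = 0 − -7.0000·(cos 0.1014 − cos -0.5236) = 0.9019

(-1.2086, 0.9019, 0.1014)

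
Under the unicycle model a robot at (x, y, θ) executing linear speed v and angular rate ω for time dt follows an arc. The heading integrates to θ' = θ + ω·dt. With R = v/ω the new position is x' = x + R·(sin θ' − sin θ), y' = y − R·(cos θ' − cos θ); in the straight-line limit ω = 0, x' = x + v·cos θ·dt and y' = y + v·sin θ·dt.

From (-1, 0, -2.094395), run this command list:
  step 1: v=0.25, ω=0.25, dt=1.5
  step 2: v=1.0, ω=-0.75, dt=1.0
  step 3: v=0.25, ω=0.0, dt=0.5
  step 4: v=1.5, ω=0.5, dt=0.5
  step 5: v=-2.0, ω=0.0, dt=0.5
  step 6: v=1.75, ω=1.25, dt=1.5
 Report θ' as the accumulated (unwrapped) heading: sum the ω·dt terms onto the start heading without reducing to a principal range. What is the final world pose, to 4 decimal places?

step 1: θ'=-1.7194 (R=1.0000) → pose (-1.1230, -0.3519, -1.7194)
step 2: θ'=-2.4694 (R=-1.3333) → pose (-1.6113, -1.1978, -2.4694)
step 3: θ'=-2.4694 (straight) → pose (-1.7091, -1.2757, -2.4694)
step 4: θ'=-2.2194 (R=3.0000) → pose (-2.2318, -1.8108, -2.2194)
step 5: θ'=-2.2194 (straight) → pose (-1.6277, -1.0139, -2.2194)
step 6: θ'=-0.3444 (R=1.4000) → pose (-0.9847, -3.1774, -0.3444)

(-0.9847, -3.1774, -0.3444)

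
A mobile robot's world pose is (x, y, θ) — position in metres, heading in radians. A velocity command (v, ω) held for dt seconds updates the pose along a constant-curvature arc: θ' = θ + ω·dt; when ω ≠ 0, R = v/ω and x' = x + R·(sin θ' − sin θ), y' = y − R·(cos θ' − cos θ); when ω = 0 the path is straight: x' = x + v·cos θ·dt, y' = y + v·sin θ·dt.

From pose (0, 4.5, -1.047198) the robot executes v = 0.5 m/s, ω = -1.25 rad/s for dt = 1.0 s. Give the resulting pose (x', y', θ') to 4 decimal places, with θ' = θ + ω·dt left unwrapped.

(-0.0474, 4.0343, -2.2972)

θ' = -1.0472 + -1.25·1.0 = -2.2972
R = v/ω = 0.5/-1.25 = -0.4000
x' = 0 + -0.4000·(sin -2.2972 − sin -1.0472) = -0.0474
y' = 4.5 − -0.4000·(cos -2.2972 − cos -1.0472) = 4.0343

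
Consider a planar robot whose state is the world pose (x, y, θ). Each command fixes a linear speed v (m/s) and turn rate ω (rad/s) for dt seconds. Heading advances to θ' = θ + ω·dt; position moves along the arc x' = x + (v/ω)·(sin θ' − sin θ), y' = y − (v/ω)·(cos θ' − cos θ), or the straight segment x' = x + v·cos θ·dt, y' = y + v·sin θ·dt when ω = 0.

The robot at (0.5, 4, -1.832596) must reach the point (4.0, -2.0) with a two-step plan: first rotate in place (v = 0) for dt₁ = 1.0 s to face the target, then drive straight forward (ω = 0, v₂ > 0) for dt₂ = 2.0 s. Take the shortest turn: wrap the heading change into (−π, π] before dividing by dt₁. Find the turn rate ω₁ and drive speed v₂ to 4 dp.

ω₁ = 0.7899, v₂ = 3.4731

heading to target = atan2(-2−4, 4−0.5) = -1.0427
Δθ = wrap(-1.0427 − -1.8326) = 0.7899; ω₁ = Δθ/dt₁ = 0.7899
distance = √((4−0.5)² + (-2−4)²) = 6.9462; v₂ = distance/dt₂ = 3.4731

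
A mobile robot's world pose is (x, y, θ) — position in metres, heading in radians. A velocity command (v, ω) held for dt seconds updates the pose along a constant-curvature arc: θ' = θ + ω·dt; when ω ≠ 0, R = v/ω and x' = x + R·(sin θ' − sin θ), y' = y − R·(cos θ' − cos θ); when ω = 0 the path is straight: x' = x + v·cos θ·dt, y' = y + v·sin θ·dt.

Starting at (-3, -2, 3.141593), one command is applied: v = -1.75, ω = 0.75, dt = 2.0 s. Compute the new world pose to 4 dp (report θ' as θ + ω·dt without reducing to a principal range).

θ' = 3.1416 + 0.75·2.0 = 4.6416
R = v/ω = -1.75/0.75 = -2.3333
x' = -3 + -2.3333·(sin 4.6416 − sin 3.1416) = -0.6725
y' = -2 − -2.3333·(cos 4.6416 − cos 3.1416) = 0.1683

(-0.6725, 0.1683, 4.6416)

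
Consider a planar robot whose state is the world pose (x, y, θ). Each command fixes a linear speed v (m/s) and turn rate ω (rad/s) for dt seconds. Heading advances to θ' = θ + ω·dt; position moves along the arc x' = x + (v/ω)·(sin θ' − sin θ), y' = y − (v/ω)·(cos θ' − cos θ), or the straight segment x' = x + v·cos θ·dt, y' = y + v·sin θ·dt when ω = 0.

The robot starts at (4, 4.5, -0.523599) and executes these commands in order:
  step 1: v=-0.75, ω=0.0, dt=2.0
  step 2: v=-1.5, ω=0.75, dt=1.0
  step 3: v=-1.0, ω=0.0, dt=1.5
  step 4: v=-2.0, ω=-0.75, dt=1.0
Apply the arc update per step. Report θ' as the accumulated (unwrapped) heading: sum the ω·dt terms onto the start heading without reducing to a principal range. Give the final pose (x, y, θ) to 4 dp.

step 1: θ'=-0.5236 (straight) → pose (2.7010, 5.2500, -0.5236)
step 2: θ'=0.2264 (R=-2.0000) → pose (1.2520, 5.4669, 0.2264)
step 3: θ'=0.2264 (straight) → pose (-0.2097, 5.1302, 0.2264)
step 4: θ'=-0.5236 (R=2.6667) → pose (-2.1416, 5.4194, -0.5236)

(-2.1416, 5.4194, -0.5236)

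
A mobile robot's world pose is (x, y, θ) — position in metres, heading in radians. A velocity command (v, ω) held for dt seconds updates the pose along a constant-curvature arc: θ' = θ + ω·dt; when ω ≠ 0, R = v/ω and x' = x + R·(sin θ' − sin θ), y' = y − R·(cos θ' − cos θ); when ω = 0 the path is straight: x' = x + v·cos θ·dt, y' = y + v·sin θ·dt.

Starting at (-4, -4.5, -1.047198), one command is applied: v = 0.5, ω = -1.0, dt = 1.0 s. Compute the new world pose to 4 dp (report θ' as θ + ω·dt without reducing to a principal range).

(-3.9887, -4.9793, -2.0472)

θ' = -1.0472 + -1.0·1.0 = -2.0472
R = v/ω = 0.5/-1.0 = -0.5000
x' = -4 + -0.5000·(sin -2.0472 − sin -1.0472) = -3.9887
y' = -4.5 − -0.5000·(cos -2.0472 − cos -1.0472) = -4.9793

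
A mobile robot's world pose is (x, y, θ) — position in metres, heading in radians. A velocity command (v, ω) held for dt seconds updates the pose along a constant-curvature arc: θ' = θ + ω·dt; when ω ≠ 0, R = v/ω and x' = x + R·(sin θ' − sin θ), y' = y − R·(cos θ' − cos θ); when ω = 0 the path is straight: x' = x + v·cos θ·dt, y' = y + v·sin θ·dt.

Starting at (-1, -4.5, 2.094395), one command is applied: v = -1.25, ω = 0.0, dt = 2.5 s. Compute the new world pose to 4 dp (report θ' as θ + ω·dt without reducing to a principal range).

θ' = 2.0944 + 0.0·2.5 = 2.0944
ω = 0 → straight: x' = -1 + -1.25·cos(2.0944)·2.5 = 0.5625
y' = -4.5 + -1.25·sin(2.0944)·2.5 = -7.2063

(0.5625, -7.2063, 2.0944)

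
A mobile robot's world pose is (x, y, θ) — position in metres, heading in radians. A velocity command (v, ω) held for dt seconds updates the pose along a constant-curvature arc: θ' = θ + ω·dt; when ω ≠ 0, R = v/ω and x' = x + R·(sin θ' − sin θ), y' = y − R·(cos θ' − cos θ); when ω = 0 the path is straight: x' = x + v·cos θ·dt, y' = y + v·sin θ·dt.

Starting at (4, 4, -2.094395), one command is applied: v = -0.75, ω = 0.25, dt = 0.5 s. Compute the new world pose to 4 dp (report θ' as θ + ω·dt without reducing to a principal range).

θ' = -2.0944 + 0.25·0.5 = -1.9694
R = v/ω = -0.75/0.25 = -3.0000
x' = 4 + -3.0000·(sin -1.9694 − sin -2.0944) = 4.1667
y' = 4 − -3.0000·(cos -1.9694 − cos -2.0944) = 4.3356

(4.1667, 4.3356, -1.9694)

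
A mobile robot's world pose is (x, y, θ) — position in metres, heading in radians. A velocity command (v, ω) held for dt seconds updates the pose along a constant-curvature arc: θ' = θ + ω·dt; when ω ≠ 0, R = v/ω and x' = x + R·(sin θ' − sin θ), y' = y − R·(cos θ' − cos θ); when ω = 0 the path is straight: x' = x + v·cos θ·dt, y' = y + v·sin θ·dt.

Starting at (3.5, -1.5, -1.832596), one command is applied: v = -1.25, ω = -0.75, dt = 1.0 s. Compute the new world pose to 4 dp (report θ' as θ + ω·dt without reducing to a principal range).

θ' = -1.8326 + -0.75·1.0 = -2.5826
R = v/ω = -1.25/-0.75 = 1.6667
x' = 3.5 + 1.6667·(sin -2.5826 − sin -1.8326) = 4.2260
y' = -1.5 − 1.6667·(cos -2.5826 − cos -1.8326) = -0.5184

(4.2260, -0.5184, -2.5826)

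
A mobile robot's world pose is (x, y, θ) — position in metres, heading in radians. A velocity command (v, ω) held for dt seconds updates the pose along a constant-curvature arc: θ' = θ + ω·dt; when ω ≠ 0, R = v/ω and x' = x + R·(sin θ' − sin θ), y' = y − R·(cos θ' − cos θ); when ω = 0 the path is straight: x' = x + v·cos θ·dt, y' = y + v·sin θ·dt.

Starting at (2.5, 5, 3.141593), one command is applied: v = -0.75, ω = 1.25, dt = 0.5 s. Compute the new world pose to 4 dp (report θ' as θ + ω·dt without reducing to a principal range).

θ' = 3.1416 + 1.25·0.5 = 3.7666
R = v/ω = -0.75/1.25 = -0.6000
x' = 2.5 + -0.6000·(sin 3.7666 − sin 3.1416) = 2.8511
y' = 5 − -0.6000·(cos 3.7666 − cos 3.1416) = 5.1134

(2.8511, 5.1134, 3.7666)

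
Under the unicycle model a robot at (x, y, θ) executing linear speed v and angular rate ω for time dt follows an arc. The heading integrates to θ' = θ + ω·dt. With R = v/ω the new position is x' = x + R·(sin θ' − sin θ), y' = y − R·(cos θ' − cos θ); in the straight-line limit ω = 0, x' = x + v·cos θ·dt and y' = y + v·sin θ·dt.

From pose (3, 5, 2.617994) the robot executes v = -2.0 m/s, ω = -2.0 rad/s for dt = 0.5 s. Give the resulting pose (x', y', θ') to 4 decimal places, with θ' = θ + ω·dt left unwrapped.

θ' = 2.6180 + -2.0·0.5 = 1.6180
R = v/ω = -2.0/-2.0 = 1.0000
x' = 3 + 1.0000·(sin 1.6180 − sin 2.6180) = 3.4989
y' = 5 − 1.0000·(cos 1.6180 − cos 2.6180) = 4.1812

(3.4989, 4.1812, 1.6180)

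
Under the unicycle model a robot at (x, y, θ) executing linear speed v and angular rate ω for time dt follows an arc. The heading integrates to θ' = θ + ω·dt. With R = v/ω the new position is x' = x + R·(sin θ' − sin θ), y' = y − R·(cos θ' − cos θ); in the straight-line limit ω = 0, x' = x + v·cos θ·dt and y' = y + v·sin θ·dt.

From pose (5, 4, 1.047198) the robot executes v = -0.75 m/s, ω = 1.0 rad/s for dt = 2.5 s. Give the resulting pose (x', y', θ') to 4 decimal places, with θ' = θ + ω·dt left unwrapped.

(5.9455, 2.9359, 3.5472)

θ' = 1.0472 + 1.0·2.5 = 3.5472
R = v/ω = -0.75/1.0 = -0.7500
x' = 5 + -0.7500·(sin 3.5472 − sin 1.0472) = 5.9455
y' = 4 − -0.7500·(cos 3.5472 − cos 1.0472) = 2.9359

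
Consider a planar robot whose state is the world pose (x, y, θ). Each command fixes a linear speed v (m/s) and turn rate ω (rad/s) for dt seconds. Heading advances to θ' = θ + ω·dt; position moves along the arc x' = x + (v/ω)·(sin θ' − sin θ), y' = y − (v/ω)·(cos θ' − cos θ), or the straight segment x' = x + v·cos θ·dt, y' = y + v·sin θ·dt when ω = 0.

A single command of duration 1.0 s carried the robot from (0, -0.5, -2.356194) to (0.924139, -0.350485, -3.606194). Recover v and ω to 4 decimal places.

v = -1.0000, ω = -1.2500

Δθ = -3.606194 − -2.356194 = -1.250000
ω = Δθ/dt = -1.250000/1.0 = -1.2500
R = Δx/(sin θ' − sin θ) = 0.8000
v = R·ω = 0.8000·-1.2500 = -1.0000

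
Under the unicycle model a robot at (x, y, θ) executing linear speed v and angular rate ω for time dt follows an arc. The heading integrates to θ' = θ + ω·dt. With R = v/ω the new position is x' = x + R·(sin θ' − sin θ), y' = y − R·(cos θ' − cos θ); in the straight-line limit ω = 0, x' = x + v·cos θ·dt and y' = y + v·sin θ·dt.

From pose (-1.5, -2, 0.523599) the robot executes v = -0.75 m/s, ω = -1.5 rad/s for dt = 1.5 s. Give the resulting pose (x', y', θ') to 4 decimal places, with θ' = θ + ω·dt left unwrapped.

θ' = 0.5236 + -1.5·1.5 = -1.7264
R = v/ω = -0.75/-1.5 = 0.5000
x' = -1.5 + 0.5000·(sin -1.7264 − sin 0.5236) = -2.2440
y' = -2 − 0.5000·(cos -1.7264 − cos 0.5236) = -1.4895

(-2.2440, -1.4895, -1.7264)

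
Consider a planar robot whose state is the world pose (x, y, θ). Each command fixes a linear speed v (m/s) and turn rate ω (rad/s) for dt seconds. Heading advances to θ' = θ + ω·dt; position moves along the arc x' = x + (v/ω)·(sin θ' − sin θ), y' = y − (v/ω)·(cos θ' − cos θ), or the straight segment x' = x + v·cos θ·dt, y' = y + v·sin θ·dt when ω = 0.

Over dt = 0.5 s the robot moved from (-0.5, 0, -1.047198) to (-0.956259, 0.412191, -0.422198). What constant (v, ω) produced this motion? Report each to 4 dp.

Δθ = -0.422198 − -1.047198 = 0.625000
ω = Δθ/dt = 0.625000/0.5 = 1.2500
R = Δx/(sin θ' − sin θ) = -1.0000
v = R·ω = -1.0000·1.2500 = -1.2500

v = -1.2500, ω = 1.2500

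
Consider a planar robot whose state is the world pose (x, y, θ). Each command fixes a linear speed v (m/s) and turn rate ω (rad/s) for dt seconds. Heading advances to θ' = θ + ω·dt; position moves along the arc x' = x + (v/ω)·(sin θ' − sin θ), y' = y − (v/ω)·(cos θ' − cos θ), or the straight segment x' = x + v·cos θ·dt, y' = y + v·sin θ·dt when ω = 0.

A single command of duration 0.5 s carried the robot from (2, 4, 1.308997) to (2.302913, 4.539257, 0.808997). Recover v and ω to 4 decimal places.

v = 1.2500, ω = -1.0000

Δθ = 0.808997 − 1.308997 = -0.500000
ω = Δθ/dt = -0.500000/0.5 = -1.0000
R = −Δy/(cos θ' − cos θ) = -1.2500
v = R·ω = -1.2500·-1.0000 = 1.2500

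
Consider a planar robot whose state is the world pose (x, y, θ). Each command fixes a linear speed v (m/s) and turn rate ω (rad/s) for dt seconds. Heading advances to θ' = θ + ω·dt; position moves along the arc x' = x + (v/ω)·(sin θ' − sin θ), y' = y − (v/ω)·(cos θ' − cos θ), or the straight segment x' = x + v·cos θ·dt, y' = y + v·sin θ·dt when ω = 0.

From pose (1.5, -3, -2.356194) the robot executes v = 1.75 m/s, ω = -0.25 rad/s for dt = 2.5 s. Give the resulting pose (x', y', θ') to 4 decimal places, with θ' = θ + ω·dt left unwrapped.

θ' = -2.3562 + -0.25·2.5 = -2.9812
R = v/ω = 1.75/-0.25 = -7.0000
x' = 1.5 + -7.0000·(sin -2.9812 − sin -2.3562) = -2.3318
y' = -3 − -7.0000·(cos -2.9812 − cos -2.3562) = -4.9604

(-2.3318, -4.9604, -2.9812)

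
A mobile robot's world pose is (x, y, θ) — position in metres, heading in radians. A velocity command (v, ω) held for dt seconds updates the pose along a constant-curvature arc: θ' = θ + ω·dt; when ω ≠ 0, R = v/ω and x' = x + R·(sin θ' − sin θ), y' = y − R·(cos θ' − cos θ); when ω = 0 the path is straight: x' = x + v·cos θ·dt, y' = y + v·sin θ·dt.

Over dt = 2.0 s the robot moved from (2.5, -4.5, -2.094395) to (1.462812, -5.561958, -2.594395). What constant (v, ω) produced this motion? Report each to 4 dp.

Δθ = -2.594395 − -2.094395 = -0.500000
ω = Δθ/dt = -0.500000/2.0 = -0.2500
R = −Δy/(cos θ' − cos θ) = -3.0000
v = R·ω = -3.0000·-0.2500 = 0.7500

v = 0.7500, ω = -0.2500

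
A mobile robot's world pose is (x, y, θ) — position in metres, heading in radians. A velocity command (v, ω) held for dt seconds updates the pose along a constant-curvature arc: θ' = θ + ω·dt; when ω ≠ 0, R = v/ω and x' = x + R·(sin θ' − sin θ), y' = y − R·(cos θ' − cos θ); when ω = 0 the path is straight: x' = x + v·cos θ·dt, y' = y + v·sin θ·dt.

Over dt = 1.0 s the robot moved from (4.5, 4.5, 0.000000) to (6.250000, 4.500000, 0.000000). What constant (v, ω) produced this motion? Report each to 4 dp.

v = 1.7500, ω = 0.0000

Δθ = 0.000000 − 0.000000 = 0.000000
ω = Δθ/dt = 0.000000/1.0 = 0.0000
ω = 0 → v = (Δx·cos θ + Δy·sin θ)/dt = 1.7500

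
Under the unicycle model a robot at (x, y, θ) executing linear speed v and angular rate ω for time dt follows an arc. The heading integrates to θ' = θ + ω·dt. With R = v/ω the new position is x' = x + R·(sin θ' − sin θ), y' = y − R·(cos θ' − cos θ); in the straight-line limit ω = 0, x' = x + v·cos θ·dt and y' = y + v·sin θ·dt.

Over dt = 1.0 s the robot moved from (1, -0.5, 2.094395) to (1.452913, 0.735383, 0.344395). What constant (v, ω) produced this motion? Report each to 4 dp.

v = 1.5000, ω = -1.7500

Δθ = 0.344395 − 2.094395 = -1.750000
ω = Δθ/dt = -1.750000/1.0 = -1.7500
R = −Δy/(cos θ' − cos θ) = -0.8571
v = R·ω = -0.8571·-1.7500 = 1.5000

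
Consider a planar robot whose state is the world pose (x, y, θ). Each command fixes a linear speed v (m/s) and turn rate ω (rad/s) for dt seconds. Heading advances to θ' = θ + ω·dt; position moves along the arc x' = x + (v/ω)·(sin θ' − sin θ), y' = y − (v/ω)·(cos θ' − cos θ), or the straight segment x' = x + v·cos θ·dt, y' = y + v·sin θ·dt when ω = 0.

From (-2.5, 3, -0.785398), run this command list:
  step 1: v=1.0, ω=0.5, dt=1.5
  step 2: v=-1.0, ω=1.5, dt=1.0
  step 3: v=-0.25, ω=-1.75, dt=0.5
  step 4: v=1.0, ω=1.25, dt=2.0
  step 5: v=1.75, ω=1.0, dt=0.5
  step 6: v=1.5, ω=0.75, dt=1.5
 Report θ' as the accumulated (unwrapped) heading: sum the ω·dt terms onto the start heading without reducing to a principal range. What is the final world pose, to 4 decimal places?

step 1: θ'=-0.0354 (R=2.0000) → pose (-1.1566, 2.4155, -0.0354)
step 2: θ'=1.4646 (R=-0.6667) → pose (-1.8431, 1.8199, 1.4646)
step 3: θ'=0.5896 (R=0.1429) → pose (-1.9057, 1.7163, 0.5896)
step 4: θ'=3.0896 (R=0.8000) → pose (-2.3089, 3.1801, 3.0896)
step 5: θ'=3.5896 (R=1.7500) → pose (-3.1579, 3.0098, 3.5896)
step 6: θ'=4.7146 (R=2.0000) → pose (-4.2916, 1.2027, 4.7146)

(-4.2916, 1.2027, 4.7146)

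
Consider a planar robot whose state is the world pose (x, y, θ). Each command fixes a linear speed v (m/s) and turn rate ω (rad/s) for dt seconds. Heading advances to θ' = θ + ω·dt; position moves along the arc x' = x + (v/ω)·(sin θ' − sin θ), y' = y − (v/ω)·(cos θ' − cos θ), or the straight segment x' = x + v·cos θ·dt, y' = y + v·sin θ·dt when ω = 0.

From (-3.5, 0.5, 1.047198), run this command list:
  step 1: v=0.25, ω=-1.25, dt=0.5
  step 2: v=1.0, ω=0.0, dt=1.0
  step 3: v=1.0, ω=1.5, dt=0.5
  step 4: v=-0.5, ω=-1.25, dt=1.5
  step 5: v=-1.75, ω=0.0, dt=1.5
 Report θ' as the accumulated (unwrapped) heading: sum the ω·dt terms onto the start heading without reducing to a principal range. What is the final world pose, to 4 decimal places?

step 1: θ'=0.4222 (R=-0.2000) → pose (-3.4087, 0.5824, 0.4222)
step 2: θ'=0.4222 (straight) → pose (-2.4966, 0.9922, 0.4222)
step 3: θ'=1.1722 (R=0.6667) → pose (-2.1553, 1.3416, 1.1722)
step 4: θ'=-0.7028 (R=0.4000) → pose (-2.7825, 1.1916, -0.7028)
step 5: θ'=-0.7028 (straight) → pose (-4.7855, 2.8883, -0.7028)

(-4.7855, 2.8883, -0.7028)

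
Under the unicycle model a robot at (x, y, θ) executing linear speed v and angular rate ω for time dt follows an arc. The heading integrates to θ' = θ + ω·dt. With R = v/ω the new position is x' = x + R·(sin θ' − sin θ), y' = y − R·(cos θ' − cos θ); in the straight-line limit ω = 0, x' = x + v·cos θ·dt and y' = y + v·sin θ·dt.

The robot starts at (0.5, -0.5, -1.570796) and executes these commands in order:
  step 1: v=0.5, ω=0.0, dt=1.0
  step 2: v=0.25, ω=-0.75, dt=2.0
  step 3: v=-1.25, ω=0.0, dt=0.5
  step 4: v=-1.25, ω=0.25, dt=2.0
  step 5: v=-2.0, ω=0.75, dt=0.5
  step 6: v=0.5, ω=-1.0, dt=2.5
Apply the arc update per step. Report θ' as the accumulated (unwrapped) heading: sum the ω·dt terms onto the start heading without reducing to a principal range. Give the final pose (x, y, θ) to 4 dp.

(2.9779, 0.4597, -4.6958)

step 1: θ'=-1.5708 (straight) → pose (0.5000, -1.0000, -1.5708)
step 2: θ'=-3.0708 (R=-0.3333) → pose (0.1902, -1.3325, -3.0708)
step 3: θ'=-3.0708 (straight) → pose (0.8137, -1.2883, -3.0708)
step 4: θ'=-2.5708 (R=-5.0000) → pose (3.1615, -0.5082, -2.5708)
step 5: θ'=-2.1958 (R=-2.6667) → pose (3.8833, 0.1755, -2.1958)
step 6: θ'=-4.6958 (R=-0.5000) → pose (2.9779, 0.4597, -4.6958)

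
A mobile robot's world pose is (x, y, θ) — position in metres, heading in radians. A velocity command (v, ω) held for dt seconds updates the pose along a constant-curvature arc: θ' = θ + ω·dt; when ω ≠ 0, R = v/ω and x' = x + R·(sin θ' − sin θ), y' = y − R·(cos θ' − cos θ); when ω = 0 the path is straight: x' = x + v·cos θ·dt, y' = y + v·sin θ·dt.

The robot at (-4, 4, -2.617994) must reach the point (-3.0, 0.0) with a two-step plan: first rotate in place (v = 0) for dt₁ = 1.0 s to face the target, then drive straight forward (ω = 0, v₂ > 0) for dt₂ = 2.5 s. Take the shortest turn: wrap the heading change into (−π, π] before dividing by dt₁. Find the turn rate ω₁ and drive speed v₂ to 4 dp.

heading to target = atan2(0−4, -3−-4) = -1.3258
Δθ = wrap(-1.3258 − -2.6180) = 1.2922; ω₁ = Δθ/dt₁ = 1.2922
distance = √((-3−-4)² + (0−4)²) = 4.1231; v₂ = distance/dt₂ = 1.6492

ω₁ = 1.2922, v₂ = 1.6492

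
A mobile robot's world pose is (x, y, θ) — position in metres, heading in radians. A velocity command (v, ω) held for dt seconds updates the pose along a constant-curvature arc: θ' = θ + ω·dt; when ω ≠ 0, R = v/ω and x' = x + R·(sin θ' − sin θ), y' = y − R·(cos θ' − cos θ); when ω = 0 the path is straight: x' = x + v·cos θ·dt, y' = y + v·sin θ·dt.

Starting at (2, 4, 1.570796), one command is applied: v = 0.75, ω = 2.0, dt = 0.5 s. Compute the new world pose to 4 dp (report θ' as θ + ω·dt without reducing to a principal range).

θ' = 1.5708 + 2.0·0.5 = 2.5708
R = v/ω = 0.75/2.0 = 0.3750
x' = 2 + 0.3750·(sin 2.5708 − sin 1.5708) = 1.8276
y' = 4 − 0.3750·(cos 2.5708 − cos 1.5708) = 4.3156

(1.8276, 4.3156, 2.5708)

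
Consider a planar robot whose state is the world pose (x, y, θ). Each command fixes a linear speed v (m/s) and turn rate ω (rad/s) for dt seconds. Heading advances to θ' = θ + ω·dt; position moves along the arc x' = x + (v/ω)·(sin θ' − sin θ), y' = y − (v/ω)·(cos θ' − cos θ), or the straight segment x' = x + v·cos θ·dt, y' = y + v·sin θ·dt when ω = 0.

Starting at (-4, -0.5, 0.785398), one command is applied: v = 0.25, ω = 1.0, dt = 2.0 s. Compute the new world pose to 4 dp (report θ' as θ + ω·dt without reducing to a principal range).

(-4.0896, -0.0889, 2.7854)

θ' = 0.7854 + 1.0·2.0 = 2.7854
R = v/ω = 0.25/1.0 = 0.2500
x' = -4 + 0.2500·(sin 2.7854 − sin 0.7854) = -4.0896
y' = -0.5 − 0.2500·(cos 2.7854 − cos 0.7854) = -0.0889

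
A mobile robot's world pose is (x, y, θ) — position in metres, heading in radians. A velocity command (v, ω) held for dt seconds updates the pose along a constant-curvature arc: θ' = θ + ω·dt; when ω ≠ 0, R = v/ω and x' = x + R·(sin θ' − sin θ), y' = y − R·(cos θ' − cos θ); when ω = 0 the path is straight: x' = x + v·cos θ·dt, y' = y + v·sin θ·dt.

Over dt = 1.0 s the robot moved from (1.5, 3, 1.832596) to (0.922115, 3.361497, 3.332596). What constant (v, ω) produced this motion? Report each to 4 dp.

Δθ = 3.332596 − 1.832596 = 1.500000
ω = Δθ/dt = 1.500000/1.0 = 1.5000
R = Δx/(sin θ' − sin θ) = 0.5000
v = R·ω = 0.5000·1.5000 = 0.7500

v = 0.7500, ω = 1.5000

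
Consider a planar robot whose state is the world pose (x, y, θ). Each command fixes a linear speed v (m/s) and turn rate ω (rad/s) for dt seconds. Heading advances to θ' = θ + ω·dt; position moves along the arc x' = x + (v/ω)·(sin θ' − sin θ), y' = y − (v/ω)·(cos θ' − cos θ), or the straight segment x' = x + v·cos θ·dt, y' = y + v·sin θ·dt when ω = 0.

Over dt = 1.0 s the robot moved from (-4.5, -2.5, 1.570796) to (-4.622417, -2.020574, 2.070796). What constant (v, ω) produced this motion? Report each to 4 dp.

v = 0.5000, ω = 0.5000

Δθ = 2.070796 − 1.570796 = 0.500000
ω = Δθ/dt = 0.500000/1.0 = 0.5000
R = −Δy/(cos θ' − cos θ) = 1.0000
v = R·ω = 1.0000·0.5000 = 0.5000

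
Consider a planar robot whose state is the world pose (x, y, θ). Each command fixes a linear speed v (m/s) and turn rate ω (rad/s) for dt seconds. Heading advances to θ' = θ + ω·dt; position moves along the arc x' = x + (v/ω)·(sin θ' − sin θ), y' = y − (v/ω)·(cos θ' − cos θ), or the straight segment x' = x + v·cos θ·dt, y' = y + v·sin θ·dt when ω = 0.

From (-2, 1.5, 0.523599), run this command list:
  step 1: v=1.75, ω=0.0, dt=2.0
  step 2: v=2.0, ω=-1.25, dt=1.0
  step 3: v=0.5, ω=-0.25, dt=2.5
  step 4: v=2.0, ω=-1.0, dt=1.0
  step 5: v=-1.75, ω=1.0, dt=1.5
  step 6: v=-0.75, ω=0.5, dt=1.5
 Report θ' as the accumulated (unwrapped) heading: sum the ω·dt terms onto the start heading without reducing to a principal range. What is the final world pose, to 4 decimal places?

(2.0829, 3.0464, -0.1014)

step 1: θ'=0.5236 (straight) → pose (1.0311, 3.2500, 0.5236)
step 2: θ'=-0.7264 (R=-1.6000) → pose (2.8938, 3.0605, -0.7264)
step 3: θ'=-1.3514 (R=-2.0000) → pose (3.5175, 2.0006, -1.3514)
step 4: θ'=-2.3514 (R=-2.0000) → pose (2.9864, 0.1579, -2.3514)
step 5: θ'=-0.8514 (R=-1.7500) → pose (3.0594, 2.5425, -0.8514)
step 6: θ'=-0.1014 (R=-1.5000) → pose (2.0829, 3.0464, -0.1014)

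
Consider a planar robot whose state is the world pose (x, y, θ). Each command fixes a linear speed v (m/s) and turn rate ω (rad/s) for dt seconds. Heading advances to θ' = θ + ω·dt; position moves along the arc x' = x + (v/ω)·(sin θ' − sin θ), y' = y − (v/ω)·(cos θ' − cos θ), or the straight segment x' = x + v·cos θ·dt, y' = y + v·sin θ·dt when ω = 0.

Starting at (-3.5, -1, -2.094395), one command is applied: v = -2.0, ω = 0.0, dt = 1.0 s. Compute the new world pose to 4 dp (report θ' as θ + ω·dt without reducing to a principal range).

θ' = -2.0944 + 0.0·1.0 = -2.0944
ω = 0 → straight: x' = -3.5 + -2.0·cos(-2.0944)·1.0 = -2.5000
y' = -1 + -2.0·sin(-2.0944)·1.0 = 0.7321

(-2.5000, 0.7321, -2.0944)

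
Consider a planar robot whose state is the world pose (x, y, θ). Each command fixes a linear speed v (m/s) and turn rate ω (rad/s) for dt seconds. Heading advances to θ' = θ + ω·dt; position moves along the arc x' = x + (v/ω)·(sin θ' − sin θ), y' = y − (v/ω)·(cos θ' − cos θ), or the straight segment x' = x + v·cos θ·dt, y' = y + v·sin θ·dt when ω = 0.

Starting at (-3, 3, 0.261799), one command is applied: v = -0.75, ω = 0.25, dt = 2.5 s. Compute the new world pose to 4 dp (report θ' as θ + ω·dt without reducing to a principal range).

θ' = 0.2618 + 0.25·2.5 = 0.8868
R = v/ω = -0.75/0.25 = -3.0000
x' = -3 + -3.0000·(sin 0.8868 − sin 0.2618) = -4.5487
y' = 3 − -3.0000·(cos 0.8868 − cos 0.2618) = 1.9979

(-4.5487, 1.9979, 0.8868)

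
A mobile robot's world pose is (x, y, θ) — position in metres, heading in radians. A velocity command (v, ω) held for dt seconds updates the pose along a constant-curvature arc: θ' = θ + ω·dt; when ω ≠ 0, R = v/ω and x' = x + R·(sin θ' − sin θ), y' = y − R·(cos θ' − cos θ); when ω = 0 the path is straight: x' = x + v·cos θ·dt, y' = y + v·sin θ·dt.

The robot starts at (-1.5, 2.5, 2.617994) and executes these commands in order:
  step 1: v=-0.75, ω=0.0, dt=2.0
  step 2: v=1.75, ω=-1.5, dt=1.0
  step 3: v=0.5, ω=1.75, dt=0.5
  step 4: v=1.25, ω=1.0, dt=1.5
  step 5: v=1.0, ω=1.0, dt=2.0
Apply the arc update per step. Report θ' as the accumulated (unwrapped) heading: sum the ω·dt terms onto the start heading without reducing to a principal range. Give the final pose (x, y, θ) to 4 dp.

step 1: θ'=2.6180 (straight) → pose (-0.2010, 1.7500, 2.6180)
step 2: θ'=1.1180 (R=-1.1667) → pose (-0.6667, 3.2708, 1.1180)
step 3: θ'=1.9930 (R=0.2857) → pose (-0.6630, 3.5128, 1.9930)
step 4: θ'=3.4930 (R=1.2500) → pose (-2.2335, 4.1742, 3.4930)
step 5: θ'=5.4930 (R=1.0000) → pose (-2.5998, 2.5316, 5.4930)

(-2.5998, 2.5316, 5.4930)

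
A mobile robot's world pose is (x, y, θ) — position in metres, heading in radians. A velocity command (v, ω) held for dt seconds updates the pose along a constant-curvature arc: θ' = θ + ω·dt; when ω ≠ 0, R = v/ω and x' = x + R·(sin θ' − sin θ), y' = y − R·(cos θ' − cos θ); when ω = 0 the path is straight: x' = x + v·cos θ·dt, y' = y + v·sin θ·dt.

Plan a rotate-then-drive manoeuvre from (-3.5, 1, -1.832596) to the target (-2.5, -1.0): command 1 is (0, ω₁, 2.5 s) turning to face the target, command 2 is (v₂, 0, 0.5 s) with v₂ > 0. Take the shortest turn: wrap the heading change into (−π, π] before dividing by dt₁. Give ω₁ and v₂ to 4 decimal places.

heading to target = atan2(-1−1, -2.5−-3.5) = -1.1071
Δθ = wrap(-1.1071 − -1.8326) = 0.7254; ω₁ = Δθ/dt₁ = 0.2902
distance = √((-2.5−-3.5)² + (-1−1)²) = 2.2361; v₂ = distance/dt₂ = 4.4721

ω₁ = 0.2902, v₂ = 4.4721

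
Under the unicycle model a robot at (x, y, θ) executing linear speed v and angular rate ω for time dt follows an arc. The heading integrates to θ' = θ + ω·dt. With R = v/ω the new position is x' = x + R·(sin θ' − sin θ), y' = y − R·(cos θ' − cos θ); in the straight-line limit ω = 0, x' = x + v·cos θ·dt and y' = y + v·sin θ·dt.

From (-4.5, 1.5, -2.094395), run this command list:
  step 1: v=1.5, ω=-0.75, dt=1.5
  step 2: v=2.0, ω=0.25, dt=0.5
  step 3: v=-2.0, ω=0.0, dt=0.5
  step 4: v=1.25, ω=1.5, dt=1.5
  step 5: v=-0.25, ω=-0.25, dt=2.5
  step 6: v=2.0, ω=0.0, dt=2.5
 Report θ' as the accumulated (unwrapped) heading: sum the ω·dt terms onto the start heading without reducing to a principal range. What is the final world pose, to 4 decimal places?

step 1: θ'=-3.2194 (R=-2.0000) → pose (-6.3875, 0.5060, -3.2194)
step 2: θ'=-3.0944 (R=8.0000) → pose (-7.3867, 0.5213, -3.0944)
step 3: θ'=-3.0944 (straight) → pose (-6.3878, 0.5685, -3.0944)
step 4: θ'=-0.8444 (R=0.8333) → pose (-6.9715, -0.8174, -0.8444)
step 5: θ'=-1.4694 (R=1.0000) → pose (-7.2188, -0.2544, -1.4694)
step 6: θ'=-1.4694 (straight) → pose (-6.7127, -5.2287, -1.4694)

(-6.7127, -5.2287, -1.4694)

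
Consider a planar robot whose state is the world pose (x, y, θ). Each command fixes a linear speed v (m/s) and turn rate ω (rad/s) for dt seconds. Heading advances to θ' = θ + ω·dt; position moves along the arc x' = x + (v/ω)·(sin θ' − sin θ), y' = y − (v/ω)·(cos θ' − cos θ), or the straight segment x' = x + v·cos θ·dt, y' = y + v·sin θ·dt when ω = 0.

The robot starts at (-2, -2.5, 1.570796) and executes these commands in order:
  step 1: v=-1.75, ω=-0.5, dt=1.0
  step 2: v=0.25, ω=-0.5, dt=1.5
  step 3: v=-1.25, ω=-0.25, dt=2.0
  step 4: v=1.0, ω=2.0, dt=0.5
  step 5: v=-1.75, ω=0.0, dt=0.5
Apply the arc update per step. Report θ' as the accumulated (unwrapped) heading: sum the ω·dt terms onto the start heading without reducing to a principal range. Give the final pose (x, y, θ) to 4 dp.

(-4.7566, -4.6073, 0.8208)

step 1: θ'=1.0708 (R=3.5000) → pose (-2.4285, -4.1780, 1.0708)
step 2: θ'=0.3208 (R=-0.5000) → pose (-2.1473, -3.9432, 0.3208)
step 3: θ'=-0.1792 (R=5.0000) → pose (-4.6152, -4.1182, -0.1792)
step 4: θ'=0.8208 (R=0.5000) → pose (-4.1602, -3.9670, 0.8208)
step 5: θ'=0.8208 (straight) → pose (-4.7566, -4.6073, 0.8208)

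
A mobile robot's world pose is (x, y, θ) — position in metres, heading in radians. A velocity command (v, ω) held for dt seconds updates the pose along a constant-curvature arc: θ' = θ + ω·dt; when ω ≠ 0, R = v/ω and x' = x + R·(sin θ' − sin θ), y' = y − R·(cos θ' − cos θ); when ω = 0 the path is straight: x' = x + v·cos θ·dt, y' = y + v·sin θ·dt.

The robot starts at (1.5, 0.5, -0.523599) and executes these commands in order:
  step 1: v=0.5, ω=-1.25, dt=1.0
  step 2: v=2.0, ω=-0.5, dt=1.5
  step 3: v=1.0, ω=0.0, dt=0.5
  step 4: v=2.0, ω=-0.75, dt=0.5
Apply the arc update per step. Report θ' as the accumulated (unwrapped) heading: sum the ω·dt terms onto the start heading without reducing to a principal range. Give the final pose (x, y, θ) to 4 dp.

step 1: θ'=-1.7736 (R=-0.4000) → pose (1.6918, 0.0730, -1.7736)
step 2: θ'=-2.5236 (R=-4.0000) → pose (0.0914, -2.3815, -2.5236)
step 3: θ'=-2.5236 (straight) → pose (-0.3161, -2.6712, -2.5236)
step 4: θ'=-2.8986 (R=-2.6667) → pose (-1.2196, -3.0861, -2.8986)

(-1.2196, -3.0861, -2.8986)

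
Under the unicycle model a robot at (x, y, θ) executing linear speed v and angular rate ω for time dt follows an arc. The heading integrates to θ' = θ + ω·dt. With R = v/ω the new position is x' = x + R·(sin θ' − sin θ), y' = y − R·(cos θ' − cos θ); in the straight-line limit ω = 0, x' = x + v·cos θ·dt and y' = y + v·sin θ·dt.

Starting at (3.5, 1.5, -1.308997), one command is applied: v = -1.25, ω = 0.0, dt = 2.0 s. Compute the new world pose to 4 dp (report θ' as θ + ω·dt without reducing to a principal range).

θ' = -1.3090 + 0.0·2.0 = -1.3090
ω = 0 → straight: x' = 3.5 + -1.25·cos(-1.3090)·2.0 = 2.8530
y' = 1.5 + -1.25·sin(-1.3090)·2.0 = 3.9148

(2.8530, 3.9148, -1.3090)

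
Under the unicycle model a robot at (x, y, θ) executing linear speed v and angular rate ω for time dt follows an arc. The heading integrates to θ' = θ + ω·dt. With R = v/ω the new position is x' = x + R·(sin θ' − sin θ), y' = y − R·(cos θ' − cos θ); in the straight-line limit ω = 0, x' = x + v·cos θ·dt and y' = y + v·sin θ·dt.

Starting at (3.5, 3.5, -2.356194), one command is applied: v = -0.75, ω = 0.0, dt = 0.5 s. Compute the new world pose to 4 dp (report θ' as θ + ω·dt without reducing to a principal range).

(3.7652, 3.7652, -2.3562)

θ' = -2.3562 + 0.0·0.5 = -2.3562
ω = 0 → straight: x' = 3.5 + -0.75·cos(-2.3562)·0.5 = 3.7652
y' = 3.5 + -0.75·sin(-2.3562)·0.5 = 3.7652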